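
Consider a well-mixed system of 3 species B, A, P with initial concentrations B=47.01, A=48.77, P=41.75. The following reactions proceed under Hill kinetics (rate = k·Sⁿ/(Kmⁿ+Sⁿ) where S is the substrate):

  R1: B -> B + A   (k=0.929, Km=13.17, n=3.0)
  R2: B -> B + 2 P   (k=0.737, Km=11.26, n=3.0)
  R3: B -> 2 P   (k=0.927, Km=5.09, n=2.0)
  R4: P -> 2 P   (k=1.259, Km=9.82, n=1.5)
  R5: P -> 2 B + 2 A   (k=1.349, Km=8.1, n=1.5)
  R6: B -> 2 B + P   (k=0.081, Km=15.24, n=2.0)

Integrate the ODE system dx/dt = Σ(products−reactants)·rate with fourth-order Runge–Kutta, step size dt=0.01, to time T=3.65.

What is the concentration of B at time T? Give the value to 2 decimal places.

RK4 with dt=0.01: 365 steps to T=3.65. Trajectory (selected grid times):
t=0.00: B=47.01 A=48.77 P=41.75
t=0.41: B=47.69 A=50.16 P=43.08
t=0.81: B=48.35 A=51.53 P=44.38
t=1.22: B=49.03 A=52.93 P=45.72
t=1.62: B=49.70 A=54.30 P=47.02
t=2.03: B=50.39 A=55.71 P=48.35
t=2.43: B=51.06 A=57.08 P=49.66
t=2.84: B=51.75 A=58.50 P=50.99
t=3.24: B=52.43 A=59.88 P=52.30
t=3.65: B=53.13 A=61.30 P=53.64
Read off B at T=3.65: 53.13

B at T = 53.13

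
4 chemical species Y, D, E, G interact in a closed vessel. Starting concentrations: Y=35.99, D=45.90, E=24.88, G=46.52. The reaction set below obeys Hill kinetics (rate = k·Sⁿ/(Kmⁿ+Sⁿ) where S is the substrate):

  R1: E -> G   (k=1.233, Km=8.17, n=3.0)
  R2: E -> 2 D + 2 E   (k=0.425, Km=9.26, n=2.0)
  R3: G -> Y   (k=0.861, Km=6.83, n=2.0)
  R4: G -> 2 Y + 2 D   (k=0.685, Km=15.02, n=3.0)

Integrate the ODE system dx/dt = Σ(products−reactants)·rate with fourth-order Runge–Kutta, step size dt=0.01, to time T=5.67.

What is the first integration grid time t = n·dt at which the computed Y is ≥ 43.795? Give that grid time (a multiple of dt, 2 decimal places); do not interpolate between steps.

Threshold first reached at t = 3.61

RK4 with dt=0.01: 567 steps to T=5.67. Trajectory (selected grid times):
t=0.00: Y=35.99 D=45.90 E=24.88 G=46.52
t=0.63: Y=37.36 D=47.20 E=24.37 G=46.32
t=1.26: Y=38.72 D=48.51 E=23.85 G=46.12
t=1.89: Y=40.09 D=49.80 E=23.34 G=45.92
t=2.52: Y=41.45 D=51.10 E=22.82 G=45.71
t=3.15: Y=42.81 D=52.39 E=22.31 G=45.51
t=3.60: Y=43.79 D=53.31 E=21.95 G=45.36
t=3.61: Y=43.81 D=53.33 E=21.94 G=45.36
t=3.78: Y=44.18 D=53.68 E=21.80 G=45.30
t=4.41: Y=45.54 D=54.96 E=21.29 G=45.09
t=5.04: Y=46.90 D=56.24 E=20.78 G=44.88
t=5.67: Y=48.26 D=57.52 E=20.27 G=44.66
Y(3.60)=43.788 < 43.795 but Y(3.61)=43.810 ≥ 43.795, so the first grid time is t=3.61.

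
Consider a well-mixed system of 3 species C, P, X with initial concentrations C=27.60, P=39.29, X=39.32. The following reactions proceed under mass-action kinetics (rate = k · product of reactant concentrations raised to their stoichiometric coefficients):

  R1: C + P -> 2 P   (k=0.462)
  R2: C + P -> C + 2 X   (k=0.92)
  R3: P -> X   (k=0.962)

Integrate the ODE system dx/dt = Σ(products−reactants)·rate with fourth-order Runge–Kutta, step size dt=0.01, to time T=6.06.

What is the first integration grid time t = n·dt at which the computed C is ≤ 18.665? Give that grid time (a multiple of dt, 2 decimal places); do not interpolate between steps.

Threshold first reached at t = 0.03

RK4 with dt=0.01: 606 steps to T=6.06. Trajectory (selected grid times):
t=0.00: C=27.60 P=39.29 X=39.32
t=0.02: C=20.01 P=31.09 X=70.24
t=0.03: C=17.45 P=28.27 X=80.72
t=0.67: C=0.78 P=5.28 X=153.55
t=1.35: C=0.25 P=2.40 X=158.02
t=2.02: C=0.15 P=1.19 X=159.54
t=2.69: C=0.11 P=0.60 X=160.23
t=3.37: C=0.10 P=0.30 X=160.57
t=4.04: C=0.09 P=0.15 X=160.74
t=4.71: C=0.09 P=0.08 X=160.83
t=5.39: C=0.09 P=0.04 X=160.87
t=6.06: C=0.09 P=0.02 X=160.89
C(0.02)=20.005 > 18.665 but C(0.03)=17.446 ≤ 18.665, so the first grid time is t=0.03.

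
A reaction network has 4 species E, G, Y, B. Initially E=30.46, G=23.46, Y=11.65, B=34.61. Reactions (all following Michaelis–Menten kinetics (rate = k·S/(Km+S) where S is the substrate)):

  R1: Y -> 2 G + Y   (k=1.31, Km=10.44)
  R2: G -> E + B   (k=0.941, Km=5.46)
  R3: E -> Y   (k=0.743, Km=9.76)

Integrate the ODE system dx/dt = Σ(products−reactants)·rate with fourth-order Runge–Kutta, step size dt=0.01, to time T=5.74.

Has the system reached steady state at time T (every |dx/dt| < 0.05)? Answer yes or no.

Steady state at T: no

RK4 with dt=0.01: 574 steps to T=5.74. Trajectory (selected grid times):
t=0.00: E=30.46 G=23.46 Y=11.65 B=34.61
t=0.64: E=30.59 G=23.86 Y=12.01 B=35.10
t=1.28: E=30.72 G=24.27 Y=12.37 B=35.59
t=1.91: E=30.85 G=24.69 Y=12.73 B=36.07
t=2.55: E=30.98 G=25.12 Y=13.09 B=36.57
t=3.19: E=31.11 G=25.57 Y=13.45 B=37.06
t=3.83: E=31.25 G=26.02 Y=13.81 B=37.56
t=4.46: E=31.38 G=26.47 Y=14.17 B=38.05
t=5.10: E=31.52 G=26.94 Y=14.53 B=38.55
t=5.74: E=31.66 G=27.42 Y=14.89 B=39.05
Rates at T: R1=0.7702, R2=0.7848, R3=0.5679
dx/dt at T (Σ net stoichiometry × rate): E=+0.2168, G=+0.7556, Y=+0.5679, B=+0.7848
Largest |dx/dt| is |+0.7848| (B) ≥ 0.05 → not steady.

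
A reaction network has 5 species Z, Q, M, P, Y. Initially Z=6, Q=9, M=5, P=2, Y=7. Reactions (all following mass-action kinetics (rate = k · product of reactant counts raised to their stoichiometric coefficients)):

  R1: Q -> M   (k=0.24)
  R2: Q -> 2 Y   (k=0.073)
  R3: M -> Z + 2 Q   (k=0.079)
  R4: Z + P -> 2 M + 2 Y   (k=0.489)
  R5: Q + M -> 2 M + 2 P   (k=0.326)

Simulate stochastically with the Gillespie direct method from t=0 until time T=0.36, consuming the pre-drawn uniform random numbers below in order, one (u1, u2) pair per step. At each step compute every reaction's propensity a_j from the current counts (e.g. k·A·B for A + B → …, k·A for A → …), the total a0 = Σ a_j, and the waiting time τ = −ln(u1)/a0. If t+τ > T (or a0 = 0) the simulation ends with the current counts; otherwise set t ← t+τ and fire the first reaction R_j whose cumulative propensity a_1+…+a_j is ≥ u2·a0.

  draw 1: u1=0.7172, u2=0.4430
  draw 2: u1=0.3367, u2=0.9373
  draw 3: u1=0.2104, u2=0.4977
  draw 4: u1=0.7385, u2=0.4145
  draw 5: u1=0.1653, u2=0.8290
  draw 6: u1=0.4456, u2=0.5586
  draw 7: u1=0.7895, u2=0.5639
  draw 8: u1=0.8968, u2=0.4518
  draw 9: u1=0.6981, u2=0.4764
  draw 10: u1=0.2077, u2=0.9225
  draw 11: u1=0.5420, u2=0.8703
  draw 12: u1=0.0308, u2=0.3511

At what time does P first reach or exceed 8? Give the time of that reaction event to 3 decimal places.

Threshold first reached at t = 0.173

t=0.000: Z=6 Q=9 M=5 P=2 Y=7
Draw 1: a1=2.160, a2=0.657, a3=0.395, a4=5.868, a5=14.670, a0=23.750; τ=−ln(0.7172)/23.750=0.014 → t=0.014; u2·a0=0.4430·23.750=10.521; a1+…+a4=9.080 < 10.521 ≤ a1+…+a5=23.750 → R5 fires; Z=6 Q=8 M=6 P=4 Y=7
Draw 2: a1=1.920, a2=0.584, a3=0.474, a4=11.736, a5=15.648, a0=30.362; τ=−ln(0.3367)/30.362=0.036 → t=0.050; u2·a0=0.9373·30.362=28.458; a1+…+a4=14.714 < 28.458 ≤ a1+…+a5=30.362 → R5 fires; Z=6 Q=7 M=7 P=6 Y=7
Draw 3: a1=1.680, a2=0.511, a3=0.553, a4=17.604, a5=15.974, a0=36.322; τ=−ln(0.2104)/36.322=0.043 → t=0.093; u2·a0=0.4977·36.322=18.077; a1+…+a3=2.744 < 18.077 ≤ a1+…+a4=20.348 → R4 fires; Z=5 Q=7 M=9 P=5 Y=9
Draw 4: a1=1.680, a2=0.511, a3=0.711, a4=12.225, a5=20.538, a0=35.665; τ=−ln(0.7385)/35.665=0.008 → t=0.101; u2·a0=0.4145·35.665=14.783; a1+…+a3=2.902 < 14.783 ≤ a1+…+a4=15.127 → R4 fires; Z=4 Q=7 M=11 P=4 Y=11
Draw 5: a1=1.680, a2=0.511, a3=0.869, a4=7.824, a5=25.102, a0=35.986; τ=−ln(0.1653)/35.986=0.050 → t=0.151; u2·a0=0.8290·35.986=29.832; a1+…+a4=10.884 < 29.832 ≤ a1+…+a5=35.986 → R5 fires; Z=4 Q=6 M=12 P=6 Y=11
Draw 6: a1=1.440, a2=0.438, a3=0.948, a4=11.736, a5=23.472, a0=38.034; τ=−ln(0.4456)/38.034=0.021 → t=0.173; u2·a0=0.5586·38.034=21.246; a1+…+a4=14.562 < 21.246 ≤ a1+…+a5=38.034 → R5 fires; Z=4 Q=5 M=13 P=8 Y=11
Draw 7: a1=1.200, a2=0.365, a3=1.027, a4=15.648, a5=21.190, a0=39.430; τ=−ln(0.7895)/39.430=0.006 → t=0.179; u2·a0=0.5639·39.430=22.235; a1+…+a4=18.240 < 22.235 ≤ a1+…+a5=39.430 → R5 fires; Z=4 Q=4 M=14 P=10 Y=11
Draw 8: a1=0.960, a2=0.292, a3=1.106, a4=19.560, a5=18.256, a0=40.174; τ=−ln(0.8968)/40.174=0.003 → t=0.181; u2·a0=0.4518·40.174=18.151; a1+…+a3=2.358 < 18.151 ≤ a1+…+a4=21.918 → R4 fires; Z=3 Q=4 M=16 P=9 Y=13
Draw 9: a1=0.960, a2=0.292, a3=1.264, a4=13.203, a5=20.864, a0=36.583; τ=−ln(0.6981)/36.583=0.010 → t=0.191; u2·a0=0.4764·36.583=17.428; a1+…+a4=15.719 < 17.428 ≤ a1+…+a5=36.583 → R5 fires; Z=3 Q=3 M=17 P=11 Y=13
Draw 10: a1=0.720, a2=0.219, a3=1.343, a4=16.137, a5=16.626, a0=35.045; τ=−ln(0.2077)/35.045=0.045 → t=0.236; u2·a0=0.9225·35.045=32.329; a1+…+a4=18.419 < 32.329 ≤ a1+…+a5=35.045 → R5 fires; Z=3 Q=2 M=18 P=13 Y=13
Draw 11: a1=0.480, a2=0.146, a3=1.422, a4=19.071, a5=11.736, a0=32.855; τ=−ln(0.5420)/32.855=0.019 → t=0.255; u2·a0=0.8703·32.855=28.594; a1+…+a4=21.119 < 28.594 ≤ a1+…+a5=32.855 → R5 fires; Z=3 Q=1 M=19 P=15 Y=13
Draw 12: a1=0.240, a2=0.073, a3=1.501, a4=22.005, a5=6.194, a0=30.013; τ=−ln(0.0308)/30.013=0.116 → t=0.371 > T=0.36: stop.
P first becomes ≥ 8 when it reaches 8 at the event at t=0.173.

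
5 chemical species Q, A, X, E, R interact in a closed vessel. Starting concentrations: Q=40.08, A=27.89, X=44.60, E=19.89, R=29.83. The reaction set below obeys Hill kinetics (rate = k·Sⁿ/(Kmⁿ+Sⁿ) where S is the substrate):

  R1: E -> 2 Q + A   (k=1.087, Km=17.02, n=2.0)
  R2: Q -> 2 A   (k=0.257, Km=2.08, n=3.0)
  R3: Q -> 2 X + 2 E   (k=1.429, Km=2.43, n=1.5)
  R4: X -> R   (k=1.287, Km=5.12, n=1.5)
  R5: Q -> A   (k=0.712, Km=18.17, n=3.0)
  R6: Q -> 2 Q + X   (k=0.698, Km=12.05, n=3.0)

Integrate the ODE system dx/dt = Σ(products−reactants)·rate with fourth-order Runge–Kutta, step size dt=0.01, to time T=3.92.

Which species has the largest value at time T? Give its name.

Dominant species at T: X

RK4 with dt=0.01: 392 steps to T=3.92. Trajectory (selected grid times):
t=0.00: Q=40.08 A=27.89 X=44.60 E=19.89 R=29.83
t=0.44: Q=39.92 A=28.68 X=45.59 E=20.85 R=30.38
t=0.87: Q=39.79 A=29.47 X=46.56 E=21.77 R=30.91
t=1.31: Q=39.67 A=30.28 X=47.55 E=22.71 R=31.46
t=1.74: Q=39.58 A=31.09 X=48.52 E=23.62 R=31.99
t=2.18: Q=39.50 A=31.92 X=49.51 E=24.54 R=32.54
t=2.61: Q=39.43 A=32.74 X=50.48 E=25.43 R=33.07
t=3.05: Q=39.38 A=33.58 X=51.46 E=26.33 R=33.62
t=3.48: Q=39.34 A=34.42 X=52.43 E=27.21 R=34.16
t=3.92: Q=39.32 A=35.27 X=53.42 E=28.10 R=34.71
At T=3.92: Q=39.32 A=35.27 X=53.42 E=28.10 R=34.71; the largest is X.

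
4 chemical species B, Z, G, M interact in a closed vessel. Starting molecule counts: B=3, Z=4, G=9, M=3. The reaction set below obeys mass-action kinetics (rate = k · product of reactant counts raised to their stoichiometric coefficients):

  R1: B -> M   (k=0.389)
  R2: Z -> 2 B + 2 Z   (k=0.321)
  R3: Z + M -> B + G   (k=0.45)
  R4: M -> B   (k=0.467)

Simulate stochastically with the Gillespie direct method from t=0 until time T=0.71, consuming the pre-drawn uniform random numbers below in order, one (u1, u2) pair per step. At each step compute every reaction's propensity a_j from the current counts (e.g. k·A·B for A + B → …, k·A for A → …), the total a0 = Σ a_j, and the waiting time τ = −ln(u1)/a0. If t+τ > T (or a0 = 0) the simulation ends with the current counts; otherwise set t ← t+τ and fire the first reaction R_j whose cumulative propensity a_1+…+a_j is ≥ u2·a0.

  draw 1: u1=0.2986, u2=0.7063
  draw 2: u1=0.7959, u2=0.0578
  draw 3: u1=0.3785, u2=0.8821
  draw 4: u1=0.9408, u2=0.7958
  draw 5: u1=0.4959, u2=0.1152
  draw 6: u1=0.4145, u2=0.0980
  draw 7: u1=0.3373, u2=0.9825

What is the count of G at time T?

t=0.000: B=3 Z=4 G=9 M=3
Draw 1: a1=1.167, a2=1.284, a3=5.400, a4=1.401, a0=9.252; τ=−ln(0.2986)/9.252=0.131 → t=0.131; u2·a0=0.7063·9.252=6.535; a1+a2=2.451 < 6.535 ≤ a1+…+a3=7.851 → R3 fires; B=4 Z=3 G=10 M=2
Draw 2: a1=1.556, a2=0.963, a3=2.700, a4=0.934, a0=6.153; τ=−ln(0.7959)/6.153=0.037 → t=0.168; u2·a0=0.0578·6.153=0.356 ≤ a1=1.556 → R1 fires; B=3 Z=3 G=10 M=3
Draw 3: a1=1.167, a2=0.963, a3=4.050, a4=1.401, a0=7.581; τ=−ln(0.3785)/7.581=0.128 → t=0.296; u2·a0=0.8821·7.581=6.687; a1+…+a3=6.180 < 6.687 ≤ a1+…+a4=7.581 → R4 fires; B=4 Z=3 G=10 M=2
Draw 4: a1=1.556, a2=0.963, a3=2.700, a4=0.934, a0=6.153; τ=−ln(0.9408)/6.153=0.010 → t=0.306; u2·a0=0.7958·6.153=4.897; a1+a2=2.519 < 4.897 ≤ a1+…+a3=5.219 → R3 fires; B=5 Z=2 G=11 M=1
Draw 5: a1=1.945, a2=0.642, a3=0.900, a4=0.467, a0=3.954; τ=−ln(0.4959)/3.954=0.177 → t=0.483; u2·a0=0.1152·3.954=0.456 ≤ a1=1.945 → R1 fires; B=4 Z=2 G=11 M=2
Draw 6: a1=1.556, a2=0.642, a3=1.800, a4=0.934, a0=4.932; τ=−ln(0.4145)/4.932=0.179 → t=0.662; u2·a0=0.0980·4.932=0.483 ≤ a1=1.556 → R1 fires; B=3 Z=2 G=11 M=3
Draw 7: a1=1.167, a2=0.642, a3=2.700, a4=1.401, a0=5.910; τ=−ln(0.3373)/5.910=0.184 → t=0.846 > T=0.71: stop.
Read off G at T=0.71: 11

G at T = 11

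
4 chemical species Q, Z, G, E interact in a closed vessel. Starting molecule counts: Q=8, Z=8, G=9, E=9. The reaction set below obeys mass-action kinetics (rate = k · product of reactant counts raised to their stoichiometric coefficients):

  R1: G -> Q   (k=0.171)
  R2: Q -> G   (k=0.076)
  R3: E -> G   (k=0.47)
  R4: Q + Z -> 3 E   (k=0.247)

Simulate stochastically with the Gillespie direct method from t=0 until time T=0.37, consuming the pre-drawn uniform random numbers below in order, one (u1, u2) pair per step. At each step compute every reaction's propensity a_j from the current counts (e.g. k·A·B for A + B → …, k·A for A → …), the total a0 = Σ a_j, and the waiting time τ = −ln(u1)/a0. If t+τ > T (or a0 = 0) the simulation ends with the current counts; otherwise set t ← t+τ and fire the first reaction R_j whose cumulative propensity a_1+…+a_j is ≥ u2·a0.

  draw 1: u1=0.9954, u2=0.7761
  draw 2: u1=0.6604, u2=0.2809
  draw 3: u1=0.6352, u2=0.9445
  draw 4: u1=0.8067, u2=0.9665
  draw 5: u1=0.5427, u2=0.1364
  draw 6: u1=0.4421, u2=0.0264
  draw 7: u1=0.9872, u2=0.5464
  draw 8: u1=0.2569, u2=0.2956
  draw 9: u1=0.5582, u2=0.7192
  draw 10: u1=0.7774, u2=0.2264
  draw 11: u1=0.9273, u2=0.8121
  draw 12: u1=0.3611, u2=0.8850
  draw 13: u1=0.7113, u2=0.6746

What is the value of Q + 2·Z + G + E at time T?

Value at T = 42

Check how each reaction changes W = Q + 2·Z + G + E (weight of products minus weight of reactants):
R1: G -> Q: (1·1) − (1·1) = 1 − 1 = 0
R2: Q -> G: (1·1) − (1·1) = 1 − 1 = 0
R3: E -> G: (1·1) − (1·1) = 1 − 1 = 0
R4: Q + Z -> 3 E: (1·3) − (1·1 + 2·1) = 3 − 3 = 0
Every reaction leaves W unchanged, so W is conserved and no simulation is needed: W(T) = W(0) = 8 + 2·8 + 9 + 9 = 42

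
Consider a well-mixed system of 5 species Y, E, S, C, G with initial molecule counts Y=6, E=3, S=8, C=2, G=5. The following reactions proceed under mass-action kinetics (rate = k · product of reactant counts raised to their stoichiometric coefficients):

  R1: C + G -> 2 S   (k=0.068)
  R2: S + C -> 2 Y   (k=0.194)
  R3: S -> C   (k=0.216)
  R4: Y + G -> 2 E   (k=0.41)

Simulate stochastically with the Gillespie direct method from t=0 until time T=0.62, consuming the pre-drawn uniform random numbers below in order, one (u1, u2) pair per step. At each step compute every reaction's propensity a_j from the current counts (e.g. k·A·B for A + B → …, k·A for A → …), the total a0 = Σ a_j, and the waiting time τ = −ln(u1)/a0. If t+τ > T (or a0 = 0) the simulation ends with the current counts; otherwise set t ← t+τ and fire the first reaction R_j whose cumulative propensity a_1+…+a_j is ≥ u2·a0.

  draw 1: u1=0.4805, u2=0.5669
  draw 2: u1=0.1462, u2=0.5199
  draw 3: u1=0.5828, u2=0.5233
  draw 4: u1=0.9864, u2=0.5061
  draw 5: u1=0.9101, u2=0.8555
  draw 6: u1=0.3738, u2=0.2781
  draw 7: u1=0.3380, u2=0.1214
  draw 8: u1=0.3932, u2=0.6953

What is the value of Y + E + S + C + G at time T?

Check how each reaction changes W = Y + E + S + C + G (weight of products minus weight of reactants):
R1: C + G -> 2 S: (1·2) − (1·1 + 1·1) = 2 − 2 = 0
R2: S + C -> 2 Y: (1·2) − (1·1 + 1·1) = 2 − 2 = 0
R3: S -> C: (1·1) − (1·1) = 1 − 1 = 0
R4: Y + G -> 2 E: (1·2) − (1·1 + 1·1) = 2 − 2 = 0
Every reaction leaves W unchanged, so W is conserved and no simulation is needed: W(T) = W(0) = 6 + 3 + 8 + 2 + 5 = 24

Value at T = 24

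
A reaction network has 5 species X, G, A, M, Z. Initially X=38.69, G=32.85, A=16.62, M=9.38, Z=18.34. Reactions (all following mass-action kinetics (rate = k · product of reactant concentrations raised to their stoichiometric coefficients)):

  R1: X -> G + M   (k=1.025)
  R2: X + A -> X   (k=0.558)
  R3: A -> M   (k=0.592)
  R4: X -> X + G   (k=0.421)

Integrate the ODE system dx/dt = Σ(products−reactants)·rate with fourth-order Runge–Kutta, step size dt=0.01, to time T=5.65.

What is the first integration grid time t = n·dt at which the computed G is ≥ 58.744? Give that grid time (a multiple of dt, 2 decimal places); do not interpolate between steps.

Threshold first reached at t = 0.63

RK4 with dt=0.01: 565 steps to T=5.65. Trajectory (selected grid times):
t=0.00: X=38.69 G=32.85 A=16.62 M=9.38 Z=18.34
t=0.62: X=20.49 G=58.52 A=0.00 M=28.04 Z=18.34
t=0.63: X=20.28 G=58.82 A=0.00 M=28.25 Z=18.34
t=1.26: X=10.63 G=72.43 A=0.00 M=37.90 Z=18.34
t=1.88: X=5.63 G=79.49 A=0.00 M=42.90 Z=18.34
t=2.51: X=2.95 G=83.27 A=0.00 M=45.58 Z=18.34
t=3.14: X=1.55 G=85.25 A=0.00 M=46.99 Z=18.34
t=3.77: X=0.81 G=86.29 A=0.00 M=47.72 Z=18.34
t=4.39: X=0.43 G=86.82 A=0.00 M=48.11 Z=18.34
t=5.02: X=0.23 G=87.11 A=0.00 M=48.31 Z=18.34
t=5.65: X=0.12 G=87.26 A=0.00 M=48.42 Z=18.34
G(0.62)=58.521 < 58.744 but G(0.63)=58.816 ≥ 58.744, so the first grid time is t=0.63.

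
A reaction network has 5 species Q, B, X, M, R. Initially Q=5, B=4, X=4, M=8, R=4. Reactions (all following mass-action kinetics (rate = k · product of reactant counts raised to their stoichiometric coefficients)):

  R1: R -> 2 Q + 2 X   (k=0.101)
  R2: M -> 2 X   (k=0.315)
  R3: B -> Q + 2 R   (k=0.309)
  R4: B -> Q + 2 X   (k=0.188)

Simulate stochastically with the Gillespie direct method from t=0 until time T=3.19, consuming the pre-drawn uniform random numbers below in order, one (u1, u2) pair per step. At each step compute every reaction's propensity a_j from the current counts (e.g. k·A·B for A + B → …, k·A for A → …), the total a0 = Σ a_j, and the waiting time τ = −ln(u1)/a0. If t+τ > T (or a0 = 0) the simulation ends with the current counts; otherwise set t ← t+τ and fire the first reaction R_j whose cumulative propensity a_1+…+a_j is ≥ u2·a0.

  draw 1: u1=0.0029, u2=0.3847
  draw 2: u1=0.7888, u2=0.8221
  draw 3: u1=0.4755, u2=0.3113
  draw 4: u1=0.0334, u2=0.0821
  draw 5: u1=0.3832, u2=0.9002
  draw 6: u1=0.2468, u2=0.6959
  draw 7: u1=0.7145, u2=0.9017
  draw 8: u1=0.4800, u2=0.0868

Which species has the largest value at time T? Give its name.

t=0.000: Q=5 B=4 X=4 M=8 R=4
Draw 1: a1=0.404, a2=2.520, a3=1.236, a4=0.752, a0=4.912; τ=−ln(0.0029)/4.912=1.190 → t=1.190; u2·a0=0.3847·4.912=1.890; a1=0.404 < 1.890 ≤ a1+a2=2.924 → R2 fires; Q=5 B=4 X=6 M=7 R=4
Draw 2: a1=0.404, a2=2.205, a3=1.236, a4=0.752, a0=4.597; τ=−ln(0.7888)/4.597=0.052 → t=1.241; u2·a0=0.8221·4.597=3.779; a1+a2=2.609 < 3.779 ≤ a1+…+a3=3.845 → R3 fires; Q=6 B=3 X=6 M=7 R=6
Draw 3: a1=0.606, a2=2.205, a3=0.927, a4=0.564, a0=4.302; τ=−ln(0.4755)/4.302=0.173 → t=1.414; u2·a0=0.3113·4.302=1.339; a1=0.606 < 1.339 ≤ a1+a2=2.811 → R2 fires; Q=6 B=3 X=8 M=6 R=6
Draw 4: a1=0.606, a2=1.890, a3=0.927, a4=0.564, a0=3.987; τ=−ln(0.0334)/3.987=0.853 → t=2.267; u2·a0=0.0821·3.987=0.327 ≤ a1=0.606 → R1 fires; Q=8 B=3 X=10 M=6 R=5
Draw 5: a1=0.505, a2=1.890, a3=0.927, a4=0.564, a0=3.886; τ=−ln(0.3832)/3.886=0.247 → t=2.513; u2·a0=0.9002·3.886=3.498; a1+…+a3=3.322 < 3.498 ≤ a1+…+a4=3.886 → R4 fires; Q=9 B=2 X=12 M=6 R=5
Draw 6: a1=0.505, a2=1.890, a3=0.618, a4=0.376, a0=3.389; τ=−ln(0.2468)/3.389=0.413 → t=2.926; u2·a0=0.6959·3.389=2.358; a1=0.505 < 2.358 ≤ a1+a2=2.395 → R2 fires; Q=9 B=2 X=14 M=5 R=5
Draw 7: a1=0.505, a2=1.575, a3=0.618, a4=0.376, a0=3.074; τ=−ln(0.7145)/3.074=0.109 → t=3.036; u2·a0=0.9017·3.074=2.772; a1+…+a3=2.698 < 2.772 ≤ a1+…+a4=3.074 → R4 fires; Q=10 B=1 X=16 M=5 R=5
Draw 8: a1=0.505, a2=1.575, a3=0.309, a4=0.188, a0=2.577; τ=−ln(0.4800)/2.577=0.285 → t=3.320 > T=3.19: stop.
At T=3.19: Q=10 B=1 X=16 M=5 R=5; the largest is X.

Dominant species at T: X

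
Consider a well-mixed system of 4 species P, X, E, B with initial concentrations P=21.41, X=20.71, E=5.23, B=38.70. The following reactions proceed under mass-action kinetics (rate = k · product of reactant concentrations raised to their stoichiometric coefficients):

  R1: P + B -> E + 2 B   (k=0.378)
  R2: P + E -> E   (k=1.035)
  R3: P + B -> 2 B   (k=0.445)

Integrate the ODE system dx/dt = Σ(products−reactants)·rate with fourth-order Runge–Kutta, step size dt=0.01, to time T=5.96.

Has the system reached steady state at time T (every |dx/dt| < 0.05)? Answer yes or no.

RK4 with dt=0.01: 596 steps to T=5.96. Trajectory (selected grid times):
t=0.00: P=21.41 X=20.71 E=5.23 B=38.70
t=0.66: P=0.00 X=20.71 E=13.16 B=55.96
t=1.32: P=0.00 X=20.71 E=13.16 B=55.96
t=1.99: P=0.00 X=20.71 E=13.16 B=55.96
t=2.65: P=0.00 X=20.71 E=13.16 B=55.96
t=3.31: P=0.00 X=20.71 E=13.16 B=55.96
t=3.97: P=0.00 X=20.71 E=13.16 B=55.96
t=4.64: P=0.00 X=20.71 E=13.16 B=55.96
t=5.30: P=0.00 X=20.71 E=13.16 B=55.96
t=5.96: P=0.00 X=20.71 E=13.16 B=55.96
Rates at T: R1=0.0000, R2=0.0000, R3=0.0000
dx/dt at T (Σ net stoichiometry × rate): P=-0.0000, X=+0.0000, E=+0.0000, B=+0.0000
Largest |dx/dt| is |-0.0000| (P) < 0.05 → steady.

Steady state at T: yes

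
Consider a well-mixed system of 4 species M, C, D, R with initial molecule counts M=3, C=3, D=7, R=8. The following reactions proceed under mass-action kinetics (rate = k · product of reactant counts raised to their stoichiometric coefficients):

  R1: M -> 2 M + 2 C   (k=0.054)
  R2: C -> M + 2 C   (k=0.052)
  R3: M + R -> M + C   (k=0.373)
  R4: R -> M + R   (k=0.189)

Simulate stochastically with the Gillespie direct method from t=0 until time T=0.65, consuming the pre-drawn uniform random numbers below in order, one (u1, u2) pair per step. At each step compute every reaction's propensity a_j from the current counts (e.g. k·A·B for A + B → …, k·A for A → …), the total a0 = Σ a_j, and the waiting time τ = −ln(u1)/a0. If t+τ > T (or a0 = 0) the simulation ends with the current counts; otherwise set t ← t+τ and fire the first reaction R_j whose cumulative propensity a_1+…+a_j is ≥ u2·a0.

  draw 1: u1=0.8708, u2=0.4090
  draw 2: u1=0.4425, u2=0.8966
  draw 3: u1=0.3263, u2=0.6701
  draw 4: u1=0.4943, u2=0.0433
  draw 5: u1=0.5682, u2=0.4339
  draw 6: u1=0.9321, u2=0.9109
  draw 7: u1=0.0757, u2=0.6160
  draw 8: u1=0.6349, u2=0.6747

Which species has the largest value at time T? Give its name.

t=0.000: M=3 C=3 D=7 R=8
Draw 1: a1=0.162, a2=0.156, a3=8.952, a4=1.512, a0=10.782; τ=−ln(0.8708)/10.782=0.013 → t=0.013; u2·a0=0.4090·10.782=4.410; a1+a2=0.318 < 4.410 ≤ a1+…+a3=9.270 → R3 fires; M=3 C=4 D=7 R=7
Draw 2: a1=0.162, a2=0.208, a3=7.833, a4=1.323, a0=9.526; τ=−ln(0.4425)/9.526=0.086 → t=0.098; u2·a0=0.8966·9.526=8.541; a1+…+a3=8.203 < 8.541 ≤ a1+…+a4=9.526 → R4 fires; M=4 C=4 D=7 R=7
Draw 3: a1=0.216, a2=0.208, a3=10.444, a4=1.323, a0=12.191; τ=−ln(0.3263)/12.191=0.092 → t=0.190; u2·a0=0.6701·12.191=8.169; a1+a2=0.424 < 8.169 ≤ a1+…+a3=10.868 → R3 fires; M=4 C=5 D=7 R=6
Draw 4: a1=0.216, a2=0.260, a3=8.952, a4=1.134, a0=10.562; τ=−ln(0.4943)/10.562=0.067 → t=0.257; u2·a0=0.0433·10.562=0.457; a1=0.216 < 0.457 ≤ a1+a2=0.476 → R2 fires; M=5 C=6 D=7 R=6
Draw 5: a1=0.270, a2=0.312, a3=11.190, a4=1.134, a0=12.906; τ=−ln(0.5682)/12.906=0.044 → t=0.301; u2·a0=0.4339·12.906=5.600; a1+a2=0.582 < 5.600 ≤ a1+…+a3=11.772 → R3 fires; M=5 C=7 D=7 R=5
Draw 6: a1=0.270, a2=0.364, a3=9.325, a4=0.945, a0=10.904; τ=−ln(0.9321)/10.904=0.006 → t=0.307; u2·a0=0.9109·10.904=9.932; a1+a2=0.634 < 9.932 ≤ a1+…+a3=9.959 → R3 fires; M=5 C=8 D=7 R=4
Draw 7: a1=0.270, a2=0.416, a3=7.460, a4=0.756, a0=8.902; τ=−ln(0.0757)/8.902=0.290 → t=0.597; u2·a0=0.6160·8.902=5.484; a1+a2=0.686 < 5.484 ≤ a1+…+a3=8.146 → R3 fires; M=5 C=9 D=7 R=3
Draw 8: a1=0.270, a2=0.468, a3=5.595, a4=0.567, a0=6.900; τ=−ln(0.6349)/6.900=0.066 → t=0.663 > T=0.65: stop.
At T=0.65: M=5 C=9 D=7 R=3; the largest is C.

Dominant species at T: C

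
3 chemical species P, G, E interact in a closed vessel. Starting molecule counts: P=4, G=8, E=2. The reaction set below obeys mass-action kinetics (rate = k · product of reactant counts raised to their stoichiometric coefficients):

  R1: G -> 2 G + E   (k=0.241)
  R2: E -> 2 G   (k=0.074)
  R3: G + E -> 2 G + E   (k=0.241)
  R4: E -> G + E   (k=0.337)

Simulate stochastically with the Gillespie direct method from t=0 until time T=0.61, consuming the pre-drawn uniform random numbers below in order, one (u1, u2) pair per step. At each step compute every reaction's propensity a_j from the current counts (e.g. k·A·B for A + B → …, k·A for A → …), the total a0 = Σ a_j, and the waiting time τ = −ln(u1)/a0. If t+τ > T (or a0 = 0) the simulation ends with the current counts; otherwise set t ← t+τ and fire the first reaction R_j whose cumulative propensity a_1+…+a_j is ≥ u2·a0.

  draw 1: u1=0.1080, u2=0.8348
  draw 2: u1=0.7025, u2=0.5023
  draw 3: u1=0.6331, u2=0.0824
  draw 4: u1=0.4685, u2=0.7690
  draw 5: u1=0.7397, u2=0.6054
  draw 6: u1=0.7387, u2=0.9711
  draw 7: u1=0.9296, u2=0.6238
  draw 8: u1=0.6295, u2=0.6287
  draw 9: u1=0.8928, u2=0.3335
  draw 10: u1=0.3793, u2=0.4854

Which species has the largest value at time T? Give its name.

t=0.000: P=4 G=8 E=2
Draw 1: a1=1.928, a2=0.148, a3=3.856, a4=0.674, a0=6.606; τ=−ln(0.1080)/6.606=0.337 → t=0.337; u2·a0=0.8348·6.606=5.515; a1+a2=2.076 < 5.515 ≤ a1+…+a3=5.932 → R3 fires; P=4 G=9 E=2
Draw 2: a1=2.169, a2=0.148, a3=4.338, a4=0.674, a0=7.329; τ=−ln(0.7025)/7.329=0.048 → t=0.385; u2·a0=0.5023·7.329=3.681; a1+a2=2.317 < 3.681 ≤ a1+…+a3=6.655 → R3 fires; P=4 G=10 E=2
Draw 3: a1=2.410, a2=0.148, a3=4.820, a4=0.674, a0=8.052; τ=−ln(0.6331)/8.052=0.057 → t=0.442; u2·a0=0.0824·8.052=0.663 ≤ a1=2.410 → R1 fires; P=4 G=11 E=3
Draw 4: a1=2.651, a2=0.222, a3=7.953, a4=1.011, a0=11.837; τ=−ln(0.4685)/11.837=0.064 → t=0.506; u2·a0=0.7690·11.837=9.103; a1+a2=2.873 < 9.103 ≤ a1+…+a3=10.826 → R3 fires; P=4 G=12 E=3
Draw 5: a1=2.892, a2=0.222, a3=8.676, a4=1.011, a0=12.801; τ=−ln(0.7397)/12.801=0.024 → t=0.529; u2·a0=0.6054·12.801=7.750; a1+a2=3.114 < 7.750 ≤ a1+…+a3=11.790 → R3 fires; P=4 G=13 E=3
Draw 6: a1=3.133, a2=0.222, a3=9.399, a4=1.011, a0=13.765; τ=−ln(0.7387)/13.765=0.022 → t=0.551; u2·a0=0.9711·13.765=13.367; a1+…+a3=12.754 < 13.367 ≤ a1+…+a4=13.765 → R4 fires; P=4 G=14 E=3
Draw 7: a1=3.374, a2=0.222, a3=10.122, a4=1.011, a0=14.729; τ=−ln(0.9296)/14.729=0.005 → t=0.556; u2·a0=0.6238·14.729=9.188; a1+a2=3.596 < 9.188 ≤ a1+…+a3=13.718 → R3 fires; P=4 G=15 E=3
Draw 8: a1=3.615, a2=0.222, a3=10.845, a4=1.011, a0=15.693; τ=−ln(0.6295)/15.693=0.029 → t=0.586; u2·a0=0.6287·15.693=9.866; a1+a2=3.837 < 9.866 ≤ a1+…+a3=14.682 → R3 fires; P=4 G=16 E=3
Draw 9: a1=3.856, a2=0.222, a3=11.568, a4=1.011, a0=16.657; τ=−ln(0.8928)/16.657=0.007 → t=0.593; u2·a0=0.3335·16.657=5.555; a1+a2=4.078 < 5.555 ≤ a1+…+a3=15.646 → R3 fires; P=4 G=17 E=3
Draw 10: a1=4.097, a2=0.222, a3=12.291, a4=1.011, a0=17.621; τ=−ln(0.3793)/17.621=0.055 → t=0.648 > T=0.61: stop.
At T=0.61: P=4 G=17 E=3; the largest is G.

Dominant species at T: G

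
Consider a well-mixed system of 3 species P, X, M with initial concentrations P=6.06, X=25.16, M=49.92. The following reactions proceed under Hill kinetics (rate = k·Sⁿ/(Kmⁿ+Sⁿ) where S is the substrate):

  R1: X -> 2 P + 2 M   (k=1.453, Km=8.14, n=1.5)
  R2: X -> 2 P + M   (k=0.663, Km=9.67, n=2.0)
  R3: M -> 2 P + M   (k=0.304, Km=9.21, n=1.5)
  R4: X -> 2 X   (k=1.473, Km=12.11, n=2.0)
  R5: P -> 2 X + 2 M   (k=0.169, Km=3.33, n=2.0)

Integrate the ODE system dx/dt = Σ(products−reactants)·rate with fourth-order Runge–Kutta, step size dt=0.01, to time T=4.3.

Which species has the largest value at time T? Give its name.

RK4 with dt=0.01: 430 steps to T=4.3. Trajectory (selected grid times):
t=0.00: P=6.06 X=25.16 M=49.92
t=0.48: P=8.00 X=25.00 M=51.51
t=0.96: P=9.93 X=24.85 M=53.10
t=1.43: P=11.81 X=24.71 M=54.67
t=1.91: P=13.73 X=24.57 M=56.27
t=2.39: P=15.65 X=24.43 M=57.87
t=2.87: P=17.57 X=24.29 M=59.47
t=3.34: P=19.44 X=24.16 M=61.03
t=3.82: P=21.35 X=24.03 M=62.63
t=4.30: P=23.26 X=23.89 M=64.23
At T=4.3: P=23.26 X=23.89 M=64.23; the largest is M.

Dominant species at T: M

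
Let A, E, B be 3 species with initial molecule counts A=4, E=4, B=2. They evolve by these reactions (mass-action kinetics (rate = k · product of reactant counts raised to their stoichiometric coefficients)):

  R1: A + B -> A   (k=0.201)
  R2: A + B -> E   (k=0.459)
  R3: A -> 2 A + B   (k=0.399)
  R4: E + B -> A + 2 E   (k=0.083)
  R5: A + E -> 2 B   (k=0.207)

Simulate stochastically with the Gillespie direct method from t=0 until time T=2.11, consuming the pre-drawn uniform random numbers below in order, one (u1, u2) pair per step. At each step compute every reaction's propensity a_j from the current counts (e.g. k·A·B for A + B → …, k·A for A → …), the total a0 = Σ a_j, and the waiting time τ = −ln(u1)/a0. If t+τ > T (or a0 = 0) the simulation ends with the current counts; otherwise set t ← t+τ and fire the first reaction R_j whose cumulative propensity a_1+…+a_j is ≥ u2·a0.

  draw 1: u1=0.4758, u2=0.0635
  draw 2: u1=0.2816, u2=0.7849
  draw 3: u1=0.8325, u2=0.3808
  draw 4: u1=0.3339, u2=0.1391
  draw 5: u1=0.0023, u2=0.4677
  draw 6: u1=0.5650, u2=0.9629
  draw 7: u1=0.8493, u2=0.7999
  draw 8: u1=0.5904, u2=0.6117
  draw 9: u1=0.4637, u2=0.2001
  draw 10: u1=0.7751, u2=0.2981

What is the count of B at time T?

t=0.000: A=4 E=4 B=2
Draw 1: a1=1.608, a2=3.672, a3=1.596, a4=0.664, a5=3.312, a0=10.852; τ=−ln(0.4758)/10.852=0.068 → t=0.068; u2·a0=0.0635·10.852=0.689 ≤ a1=1.608 → R1 fires; A=4 E=4 B=1
Draw 2: a1=0.804, a2=1.836, a3=1.596, a4=0.332, a5=3.312, a0=7.880; τ=−ln(0.2816)/7.880=0.161 → t=0.229; u2·a0=0.7849·7.880=6.185; a1+…+a4=4.568 < 6.185 ≤ a1+…+a5=7.880 → R5 fires; A=3 E=3 B=3
Draw 3: a1=1.809, a2=4.131, a3=1.197, a4=0.747, a5=1.863, a0=9.747; τ=−ln(0.8325)/9.747=0.019 → t=0.248; u2·a0=0.3808·9.747=3.712; a1=1.809 < 3.712 ≤ a1+a2=5.940 → R2 fires; A=2 E=4 B=2
Draw 4: a1=0.804, a2=1.836, a3=0.798, a4=0.664, a5=1.656, a0=5.758; τ=−ln(0.3339)/5.758=0.191 → t=0.439; u2·a0=0.1391·5.758=0.801 ≤ a1=0.804 → R1 fires; A=2 E=4 B=1
Draw 5: a1=0.402, a2=0.918, a3=0.798, a4=0.332, a5=1.656, a0=4.106; τ=−ln(0.0023)/4.106=1.480 → t=1.918; u2·a0=0.4677·4.106=1.920; a1+a2=1.320 < 1.920 ≤ a1+…+a3=2.118 → R3 fires; A=3 E=4 B=2
Draw 6: a1=1.206, a2=2.754, a3=1.197, a4=0.664, a5=2.484, a0=8.305; τ=−ln(0.5650)/8.305=0.069 → t=1.987; u2·a0=0.9629·8.305=7.997; a1+…+a4=5.821 < 7.997 ≤ a1+…+a5=8.305 → R5 fires; A=2 E=3 B=4
Draw 7: a1=1.608, a2=3.672, a3=0.798, a4=0.996, a5=1.242, a0=8.316; τ=−ln(0.8493)/8.316=0.020 → t=2.006; u2·a0=0.7999·8.316=6.652; a1+…+a3=6.078 < 6.652 ≤ a1+…+a4=7.074 → R4 fires; A=3 E=4 B=3
Draw 8: a1=1.809, a2=4.131, a3=1.197, a4=0.996, a5=2.484, a0=10.617; τ=−ln(0.5904)/10.617=0.050 → t=2.056; u2·a0=0.6117·10.617=6.494; a1+a2=5.940 < 6.494 ≤ a1+…+a3=7.137 → R3 fires; A=4 E=4 B=4
Draw 9: a1=3.216, a2=7.344, a3=1.596, a4=1.328, a5=3.312, a0=16.796; τ=−ln(0.4637)/16.796=0.046 → t=2.102; u2·a0=0.2001·16.796=3.361; a1=3.216 < 3.361 ≤ a1+a2=10.560 → R2 fires; A=3 E=5 B=3
Draw 10: a1=1.809, a2=4.131, a3=1.197, a4=1.245, a5=3.105, a0=11.487; τ=−ln(0.7751)/11.487=0.022 → t=2.124 > T=2.11: stop.
Read off B at T=2.11: 3

B at T = 3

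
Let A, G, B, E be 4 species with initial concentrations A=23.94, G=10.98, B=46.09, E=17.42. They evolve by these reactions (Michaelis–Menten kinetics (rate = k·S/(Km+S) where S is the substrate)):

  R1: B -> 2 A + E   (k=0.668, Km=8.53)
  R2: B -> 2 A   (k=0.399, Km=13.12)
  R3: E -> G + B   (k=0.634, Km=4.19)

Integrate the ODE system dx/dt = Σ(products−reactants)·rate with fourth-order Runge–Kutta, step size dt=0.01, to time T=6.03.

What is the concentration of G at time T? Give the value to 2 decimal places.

G at T = 14.07

RK4 with dt=0.01: 603 steps to T=6.03. Trajectory (selected grid times):
t=0.00: A=23.94 G=10.98 B=46.09 E=17.42
t=0.67: A=25.11 G=11.32 B=45.85 E=17.46
t=1.34: A=26.28 G=11.67 B=45.60 E=17.49
t=2.01: A=27.45 G=12.01 B=45.36 E=17.52
t=2.68: A=28.62 G=12.35 B=45.12 E=17.56
t=3.35: A=29.78 G=12.69 B=44.88 E=17.59
t=4.02: A=30.95 G=13.04 B=44.64 E=17.62
t=4.69: A=32.11 G=13.38 B=44.40 E=17.66
t=5.36: A=33.28 G=13.72 B=44.17 E=17.69
t=6.03: A=34.44 G=14.07 B=43.93 E=17.72
Read off G at T=6.03: 14.07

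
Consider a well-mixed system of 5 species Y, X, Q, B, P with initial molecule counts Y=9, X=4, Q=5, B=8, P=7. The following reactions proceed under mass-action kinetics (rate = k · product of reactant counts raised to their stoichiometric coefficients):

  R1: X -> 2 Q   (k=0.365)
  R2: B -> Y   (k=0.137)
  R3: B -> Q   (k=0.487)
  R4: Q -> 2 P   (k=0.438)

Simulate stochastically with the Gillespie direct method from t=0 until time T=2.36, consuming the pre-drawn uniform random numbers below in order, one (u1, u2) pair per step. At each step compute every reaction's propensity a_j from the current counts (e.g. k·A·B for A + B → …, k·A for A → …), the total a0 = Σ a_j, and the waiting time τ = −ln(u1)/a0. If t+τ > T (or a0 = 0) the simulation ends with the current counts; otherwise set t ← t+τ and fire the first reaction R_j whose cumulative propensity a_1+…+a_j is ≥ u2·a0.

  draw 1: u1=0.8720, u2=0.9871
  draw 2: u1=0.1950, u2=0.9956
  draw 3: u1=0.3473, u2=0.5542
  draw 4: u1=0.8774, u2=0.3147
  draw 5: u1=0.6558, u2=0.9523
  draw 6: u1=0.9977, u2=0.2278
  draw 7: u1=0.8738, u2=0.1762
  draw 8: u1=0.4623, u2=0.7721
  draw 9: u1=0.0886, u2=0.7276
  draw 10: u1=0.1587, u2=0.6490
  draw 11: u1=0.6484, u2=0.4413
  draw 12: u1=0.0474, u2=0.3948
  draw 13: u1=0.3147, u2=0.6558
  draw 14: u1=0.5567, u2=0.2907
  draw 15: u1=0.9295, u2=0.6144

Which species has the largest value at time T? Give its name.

Dominant species at T: P

t=0.000: Y=9 X=4 Q=5 B=8 P=7
Draw 1: a1=1.460, a2=1.096, a3=3.896, a4=2.190, a0=8.642; τ=−ln(0.8720)/8.642=0.016 → t=0.016; u2·a0=0.9871·8.642=8.531; a1+…+a3=6.452 < 8.531 ≤ a1+…+a4=8.642 → R4 fires; Y=9 X=4 Q=4 B=8 P=9
Draw 2: a1=1.460, a2=1.096, a3=3.896, a4=1.752, a0=8.204; τ=−ln(0.1950)/8.204=0.199 → t=0.215; u2·a0=0.9956·8.204=8.168; a1+…+a3=6.452 < 8.168 ≤ a1+…+a4=8.204 → R4 fires; Y=9 X=4 Q=3 B=8 P=11
Draw 3: a1=1.460, a2=1.096, a3=3.896, a4=1.314, a0=7.766; τ=−ln(0.3473)/7.766=0.136 → t=0.351; u2·a0=0.5542·7.766=4.304; a1+a2=2.556 < 4.304 ≤ a1+…+a3=6.452 → R3 fires; Y=9 X=4 Q=4 B=7 P=11
Draw 4: a1=1.460, a2=0.959, a3=3.409, a4=1.752, a0=7.580; τ=−ln(0.8774)/7.580=0.017 → t=0.369; u2·a0=0.3147·7.580=2.385; a1=1.460 < 2.385 ≤ a1+a2=2.419 → R2 fires; Y=10 X=4 Q=4 B=6 P=11
Draw 5: a1=1.460, a2=0.822, a3=2.922, a4=1.752, a0=6.956; τ=−ln(0.6558)/6.956=0.061 → t=0.429; u2·a0=0.9523·6.956=6.624; a1+…+a3=5.204 < 6.624 ≤ a1+…+a4=6.956 → R4 fires; Y=10 X=4 Q=3 B=6 P=13
Draw 6: a1=1.460, a2=0.822, a3=2.922, a4=1.314, a0=6.518; τ=−ln(0.9977)/6.518=0.000 → t=0.430; u2·a0=0.2278·6.518=1.485; a1=1.460 < 1.485 ≤ a1+a2=2.282 → R2 fires; Y=11 X=4 Q=3 B=5 P=13
Draw 7: a1=1.460, a2=0.685, a3=2.435, a4=1.314, a0=5.894; τ=−ln(0.8738)/5.894=0.023 → t=0.452; u2·a0=0.1762·5.894=1.039 ≤ a1=1.460 → R1 fires; Y=11 X=3 Q=5 B=5 P=13
Draw 8: a1=1.095, a2=0.685, a3=2.435, a4=2.190, a0=6.405; τ=−ln(0.4623)/6.405=0.120 → t=0.573; u2·a0=0.7721·6.405=4.945; a1+…+a3=4.215 < 4.945 ≤ a1+…+a4=6.405 → R4 fires; Y=11 X=3 Q=4 B=5 P=15
Draw 9: a1=1.095, a2=0.685, a3=2.435, a4=1.752, a0=5.967; τ=−ln(0.0886)/5.967=0.406 → t=0.979; u2·a0=0.7276·5.967=4.342; a1+…+a3=4.215 < 4.342 ≤ a1+…+a4=5.967 → R4 fires; Y=11 X=3 Q=3 B=5 P=17
Draw 10: a1=1.095, a2=0.685, a3=2.435, a4=1.314, a0=5.529; τ=−ln(0.1587)/5.529=0.333 → t=1.312; u2·a0=0.6490·5.529=3.588; a1+a2=1.780 < 3.588 ≤ a1+…+a3=4.215 → R3 fires; Y=11 X=3 Q=4 B=4 P=17
Draw 11: a1=1.095, a2=0.548, a3=1.948, a4=1.752, a0=5.343; τ=−ln(0.6484)/5.343=0.081 → t=1.393; u2·a0=0.4413·5.343=2.358; a1+a2=1.643 < 2.358 ≤ a1+…+a3=3.591 → R3 fires; Y=11 X=3 Q=5 B=3 P=17
Draw 12: a1=1.095, a2=0.411, a3=1.461, a4=2.190, a0=5.157; τ=−ln(0.0474)/5.157=0.591 → t=1.984; u2·a0=0.3948·5.157=2.036; a1+a2=1.506 < 2.036 ≤ a1+…+a3=2.967 → R3 fires; Y=11 X=3 Q=6 B=2 P=17
Draw 13: a1=1.095, a2=0.274, a3=0.974, a4=2.628, a0=4.971; τ=−ln(0.3147)/4.971=0.233 → t=2.217; u2·a0=0.6558·4.971=3.260; a1+…+a3=2.343 < 3.260 ≤ a1+…+a4=4.971 → R4 fires; Y=11 X=3 Q=5 B=2 P=19
Draw 14: a1=1.095, a2=0.274, a3=0.974, a4=2.190, a0=4.533; τ=−ln(0.5567)/4.533=0.129 → t=2.346; u2·a0=0.2907·4.533=1.318; a1=1.095 < 1.318 ≤ a1+a2=1.369 → R2 fires; Y=12 X=3 Q=5 B=1 P=19
Draw 15: a1=1.095, a2=0.137, a3=0.487, a4=2.190, a0=3.909; τ=−ln(0.9295)/3.909=0.019 → t=2.365 > T=2.36: stop.
At T=2.36: Y=12 X=3 Q=5 B=1 P=19; the largest is P.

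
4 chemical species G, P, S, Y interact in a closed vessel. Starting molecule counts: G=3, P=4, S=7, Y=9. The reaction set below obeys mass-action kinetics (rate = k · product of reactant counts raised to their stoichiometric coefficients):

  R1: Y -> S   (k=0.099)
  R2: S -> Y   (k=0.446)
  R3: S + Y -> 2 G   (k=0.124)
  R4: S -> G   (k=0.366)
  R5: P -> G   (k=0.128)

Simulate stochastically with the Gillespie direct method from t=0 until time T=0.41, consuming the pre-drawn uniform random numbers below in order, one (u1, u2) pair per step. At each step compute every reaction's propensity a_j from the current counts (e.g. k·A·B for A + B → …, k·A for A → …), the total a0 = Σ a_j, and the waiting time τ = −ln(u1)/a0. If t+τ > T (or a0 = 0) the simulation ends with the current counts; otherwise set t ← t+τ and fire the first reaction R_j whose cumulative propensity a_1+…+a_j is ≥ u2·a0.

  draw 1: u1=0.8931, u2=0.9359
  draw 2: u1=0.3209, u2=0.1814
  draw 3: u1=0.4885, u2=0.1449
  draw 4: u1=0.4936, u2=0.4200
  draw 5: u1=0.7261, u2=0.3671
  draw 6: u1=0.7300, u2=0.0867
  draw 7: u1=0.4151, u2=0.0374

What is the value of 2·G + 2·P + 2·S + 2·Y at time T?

Value at T = 46

Check how each reaction changes W = 2·G + 2·P + 2·S + 2·Y (weight of products minus weight of reactants):
R1: Y -> S: (2·1) − (2·1) = 2 − 2 = 0
R2: S -> Y: (2·1) − (2·1) = 2 − 2 = 0
R3: S + Y -> 2 G: (2·2) − (2·1 + 2·1) = 4 − 4 = 0
R4: S -> G: (2·1) − (2·1) = 2 − 2 = 0
R5: P -> G: (2·1) − (2·1) = 2 − 2 = 0
Every reaction leaves W unchanged, so W is conserved and no simulation is needed: W(T) = W(0) = 2·3 + 2·4 + 2·7 + 2·9 = 46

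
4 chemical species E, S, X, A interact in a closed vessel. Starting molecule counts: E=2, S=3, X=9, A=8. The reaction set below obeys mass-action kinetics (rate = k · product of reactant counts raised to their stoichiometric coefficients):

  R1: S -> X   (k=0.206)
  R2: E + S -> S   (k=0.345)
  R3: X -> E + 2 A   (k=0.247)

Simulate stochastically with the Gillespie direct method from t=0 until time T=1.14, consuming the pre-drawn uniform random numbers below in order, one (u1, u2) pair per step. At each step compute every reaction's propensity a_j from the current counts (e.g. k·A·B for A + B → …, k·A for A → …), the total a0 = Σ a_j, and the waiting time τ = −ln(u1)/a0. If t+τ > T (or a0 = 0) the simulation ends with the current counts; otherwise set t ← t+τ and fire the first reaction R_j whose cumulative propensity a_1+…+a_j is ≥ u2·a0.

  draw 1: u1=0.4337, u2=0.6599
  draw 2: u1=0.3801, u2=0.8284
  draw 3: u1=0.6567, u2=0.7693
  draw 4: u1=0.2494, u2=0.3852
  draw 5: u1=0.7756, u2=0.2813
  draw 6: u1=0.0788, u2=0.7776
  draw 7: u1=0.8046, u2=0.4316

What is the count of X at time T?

X at T = 5

t=0.000: E=2 S=3 X=9 A=8
Draw 1: a1=0.618, a2=2.070, a3=2.223, a0=4.911; τ=−ln(0.4337)/4.911=0.170 → t=0.170; u2·a0=0.6599·4.911=3.241; a1+a2=2.688 < 3.241 ≤ a1+…+a3=4.911 → R3 fires; E=3 S=3 X=8 A=10
Draw 2: a1=0.618, a2=3.105, a3=1.976, a0=5.699; τ=−ln(0.3801)/5.699=0.170 → t=0.340; u2·a0=0.8284·5.699=4.721; a1+a2=3.723 < 4.721 ≤ a1+…+a3=5.699 → R3 fires; E=4 S=3 X=7 A=12
Draw 3: a1=0.618, a2=4.140, a3=1.729, a0=6.487; τ=−ln(0.6567)/6.487=0.065 → t=0.405; u2·a0=0.7693·6.487=4.990; a1+a2=4.758 < 4.990 ≤ a1+…+a3=6.487 → R3 fires; E=5 S=3 X=6 A=14
Draw 4: a1=0.618, a2=5.175, a3=1.482, a0=7.275; τ=−ln(0.2494)/7.275=0.191 → t=0.596; u2·a0=0.3852·7.275=2.802; a1=0.618 < 2.802 ≤ a1+a2=5.793 → R2 fires; E=4 S=3 X=6 A=14
Draw 5: a1=0.618, a2=4.140, a3=1.482, a0=6.240; τ=−ln(0.7756)/6.240=0.041 → t=0.636; u2·a0=0.2813·6.240=1.755; a1=0.618 < 1.755 ≤ a1+a2=4.758 → R2 fires; E=3 S=3 X=6 A=14
Draw 6: a1=0.618, a2=3.105, a3=1.482, a0=5.205; τ=−ln(0.0788)/5.205=0.488 → t=1.124; u2·a0=0.7776·5.205=4.047; a1+a2=3.723 < 4.047 ≤ a1+…+a3=5.205 → R3 fires; E=4 S=3 X=5 A=16
Draw 7: a1=0.618, a2=4.140, a3=1.235, a0=5.993; τ=−ln(0.8046)/5.993=0.036 → t=1.161 > T=1.14: stop.
Read off X at T=1.14: 5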